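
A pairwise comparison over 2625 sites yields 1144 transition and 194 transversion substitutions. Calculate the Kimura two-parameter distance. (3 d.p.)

P = 1144/2625 ≈ 0.43581 and Q = 194/2625 ≈ 0.073905.
Under the Kimura two-parameter model, d = −½ ln(1 − 2P − Q) − ¼ ln(1 − 2Q).
1 − 2P − Q = 0.054475, giving −½ ln(0.054475) = 1.455007.
1 − 2Q = 0.85219, giving −¼ ln(0.85219) = 0.039986.
d = 1.455007 + 0.039986 = 1.494993.

1.495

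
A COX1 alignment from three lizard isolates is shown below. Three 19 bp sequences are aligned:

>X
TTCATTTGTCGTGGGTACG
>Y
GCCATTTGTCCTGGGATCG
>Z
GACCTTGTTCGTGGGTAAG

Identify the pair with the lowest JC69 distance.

X–Y: 5/19 differ, p = 0.263, d = 0.324.
X–Z: 6/19 differ, p = 0.316, d = 0.410.
Y–Z: 8/19 differ, p = 0.421, d = 0.618.
The smallest distance is between X and Y.

X and Y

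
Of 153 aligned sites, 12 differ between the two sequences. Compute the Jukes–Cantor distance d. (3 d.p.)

0.083

p = 12/153 ≈ 0.078431.
d = −(3/4) ln(1 − 4p/3) = −0.75 ln(1 − 0.104575) = −0.75 ln(0.895425)
  = −0.75 × (-0.110457) = 0.082843 substitutions/site.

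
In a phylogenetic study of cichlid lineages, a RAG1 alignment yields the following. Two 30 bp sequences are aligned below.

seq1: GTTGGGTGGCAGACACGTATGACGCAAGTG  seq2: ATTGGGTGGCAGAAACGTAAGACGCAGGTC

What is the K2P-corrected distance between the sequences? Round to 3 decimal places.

Of 30 sites, 2 differences are transitions and 3 are transversions, so P = 2/30 ≈ 0.066667 and Q = 3/30 = 0.1.
Under the Kimura two-parameter model, d = −½ ln(1 − 2P − Q) − ¼ ln(1 − 2Q).
1 − 2P − Q = 0.766666, giving −½ ln(0.766666) = 0.132852.
1 − 2Q = 0.8, giving −¼ ln(0.8) = 0.055786.
d = 0.132852 + 0.055786 = 0.188638.

0.189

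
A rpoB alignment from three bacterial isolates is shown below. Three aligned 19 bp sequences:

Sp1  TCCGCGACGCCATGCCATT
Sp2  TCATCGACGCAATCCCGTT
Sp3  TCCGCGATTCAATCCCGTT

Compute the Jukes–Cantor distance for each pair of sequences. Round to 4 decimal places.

Sp1–Sp2: 5/19 sites differ → p ≈ 0.263158, d = −0.75 ln(1 − 0.350877) = 0.324100 ≈ 0.3241.
Sp1–Sp3: 5/19 sites differ → p ≈ 0.263158, d = −0.75 ln(1 − 0.350877) = 0.324100 ≈ 0.3241.
Sp2–Sp3: 4/19 sites differ → p ≈ 0.210526, d = −0.75 ln(1 − 0.280701) = 0.247109 ≈ 0.2471.

d(Sp1,Sp2) = 0.3241, d(Sp1,Sp3) = 0.3241, d(Sp2,Sp3) = 0.2471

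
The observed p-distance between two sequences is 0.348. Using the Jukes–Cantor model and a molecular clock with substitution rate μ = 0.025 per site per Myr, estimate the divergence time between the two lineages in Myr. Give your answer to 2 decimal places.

d = −(3/4) ln(1 − 4p/3) = −0.75 ln(1 − 0.464) = −0.75 ln(0.536)
  = −0.75 × (-0.623621) = 0.467716 substitutions/site.
Under a molecular clock d = 2μt, so t = d/(2μ) = 0.467716 / (2 × 0.025) = 9.35 Myr.

9.35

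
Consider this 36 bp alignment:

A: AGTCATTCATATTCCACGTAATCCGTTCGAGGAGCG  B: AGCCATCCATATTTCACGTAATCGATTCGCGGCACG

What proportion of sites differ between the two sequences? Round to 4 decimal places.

0.2222

The sequences differ at 8 of 36 positions (sites 3, 7, 14, 24, 25, 30, 33, 34).
p = 8/36 = 0.222222… ≈ 0.2222 (to 4 d.p.).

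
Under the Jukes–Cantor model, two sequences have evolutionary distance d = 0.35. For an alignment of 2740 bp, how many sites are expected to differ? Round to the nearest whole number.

766

Invert JC69: p = (3/4)(1 − e^(−4d/3)) = 0.75 × (1 − e^(-0.466667)) = 0.75 × (1 − 0.627089) = 0.279683.
Expected differing sites = pL ≈ 0.279683 × 2740 = 766.33142 ≈ 766.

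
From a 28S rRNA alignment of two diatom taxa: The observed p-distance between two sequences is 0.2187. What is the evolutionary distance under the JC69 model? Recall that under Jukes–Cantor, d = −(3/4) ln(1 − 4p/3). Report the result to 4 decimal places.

d = −(3/4) ln(1 − 4p/3) = −0.75 ln(1 − 0.2916) = −0.75 ln(0.7084)
  = −0.75 × (-0.344746) = 0.258560 substitutions/site.

0.2586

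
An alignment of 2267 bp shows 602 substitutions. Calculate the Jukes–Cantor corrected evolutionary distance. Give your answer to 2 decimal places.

p = 602/2267 ≈ 0.265549.
d = −(3/4) ln(1 − 4p/3) = −0.75 ln(1 − 0.354065) = −0.75 ln(0.645935)
  = −0.75 × (-0.437056) = 0.327792 substitutions/site.

0.33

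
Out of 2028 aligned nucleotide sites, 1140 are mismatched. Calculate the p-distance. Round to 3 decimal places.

p = 1140/2028 = 0.562130… ≈ 0.562 (to 3 d.p.).

0.562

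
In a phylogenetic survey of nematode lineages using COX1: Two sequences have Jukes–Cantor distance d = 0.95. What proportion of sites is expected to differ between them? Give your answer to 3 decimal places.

0.539

p = (3/4)(1 − e^(−4d/3)) = 0.75 × (1 − e^(-1.266667)) = 0.75 × (1 − 0.281769) = 0.538673.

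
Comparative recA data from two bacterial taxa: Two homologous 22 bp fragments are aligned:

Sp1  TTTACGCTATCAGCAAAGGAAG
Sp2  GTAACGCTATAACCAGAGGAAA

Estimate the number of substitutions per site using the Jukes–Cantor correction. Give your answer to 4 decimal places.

0.3390

The sequences differ at 6 of 22 sites (1, 3, 11, 13, 16, 22), so p = 6/22 ≈ 0.272727.
d = −(3/4) ln(1 − 4p/3) = −0.75 ln(1 − 0.363636) = −0.75 ln(0.636364)
  = −0.75 × (-0.451985) = 0.338989 substitutions/site.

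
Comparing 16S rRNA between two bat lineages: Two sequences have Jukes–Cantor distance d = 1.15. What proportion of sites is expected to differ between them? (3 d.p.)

p = (3/4)(1 − e^(−4d/3)) = 0.75 × (1 − e^(-1.533333)) = 0.75 × (1 − 0.215815) = 0.588139.

0.588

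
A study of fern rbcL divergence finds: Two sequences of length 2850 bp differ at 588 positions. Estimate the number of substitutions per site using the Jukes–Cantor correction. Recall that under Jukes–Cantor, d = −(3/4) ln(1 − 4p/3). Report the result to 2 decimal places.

0.24

p = 588/2850 ≈ 0.206316.
d = −(3/4) ln(1 − 4p/3) = −0.75 ln(1 − 0.275088) = −0.75 ln(0.724912)
  = −0.75 × (-0.321705) = 0.241279 substitutions/site.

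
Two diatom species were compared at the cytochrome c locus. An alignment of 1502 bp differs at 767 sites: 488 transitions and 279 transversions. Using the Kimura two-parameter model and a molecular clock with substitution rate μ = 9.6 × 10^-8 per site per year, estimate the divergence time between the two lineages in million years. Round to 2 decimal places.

5.31

P = 488/1502 ≈ 0.3249 and Q = 279/1502 ≈ 0.185752.
Under the Kimura two-parameter model, d = −½ ln(1 − 2P − Q) − ¼ ln(1 − 2Q).
1 − 2P − Q = 0.164448, giving −½ ln(0.164448) = 0.902580.
1 − 2Q = 0.628496, giving −¼ ln(0.628496) = 0.116106.
d = 0.902580 + 0.116106 = 1.018686.
Under a molecular clock d = 2μt, so t = d/(2μ) = 1.018686 / (2 × 9.6 × 10^-8) = 5.31 million years.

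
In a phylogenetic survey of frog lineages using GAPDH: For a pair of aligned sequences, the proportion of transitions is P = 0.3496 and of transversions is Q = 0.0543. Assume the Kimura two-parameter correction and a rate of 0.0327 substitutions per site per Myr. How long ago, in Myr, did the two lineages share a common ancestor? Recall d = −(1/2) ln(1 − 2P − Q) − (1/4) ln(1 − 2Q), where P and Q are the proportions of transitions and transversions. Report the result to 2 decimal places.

11.15

Under the Kimura two-parameter model, d = −½ ln(1 − 2P − Q) − ¼ ln(1 − 2Q).
1 − 2P − Q = 0.2465, giving −½ ln(0.2465) = 0.700197.
1 − 2Q = 0.8914, giving −¼ ln(0.8914) = 0.028741.
d = 0.700197 + 0.028741 = 0.728938.
Under a molecular clock d = 2μt, so t = d/(2μ) = 0.728938 / (2 × 0.0327) = 11.15 Myr.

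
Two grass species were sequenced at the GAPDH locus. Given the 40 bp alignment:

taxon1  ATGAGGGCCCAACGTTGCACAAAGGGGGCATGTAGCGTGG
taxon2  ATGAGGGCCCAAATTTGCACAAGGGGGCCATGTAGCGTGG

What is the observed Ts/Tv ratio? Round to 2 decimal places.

0.33

Transitions are A↔G and C↔T; transversions are all other mismatches.
Transitions: 1. Transversions: 3.
R = 1/3 = 0.333333… ≈ 0.33 (to 2 d.p.).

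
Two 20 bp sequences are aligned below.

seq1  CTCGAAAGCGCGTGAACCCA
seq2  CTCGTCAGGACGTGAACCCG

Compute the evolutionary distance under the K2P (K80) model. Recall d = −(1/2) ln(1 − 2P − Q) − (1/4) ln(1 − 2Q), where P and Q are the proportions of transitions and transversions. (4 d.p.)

Of 20 sites, 2 differences are transitions and 3 are transversions, so P = 2/20 = 0.1 and Q = 3/20 = 0.15.
Under the Kimura two-parameter model, d = −½ ln(1 − 2P − Q) − ¼ ln(1 − 2Q).
1 − 2P − Q = 0.65, giving −½ ln(0.65) = 0.215391.
1 − 2Q = 0.7, giving −¼ ln(0.7) = 0.089169.
d = 0.215391 + 0.089169 = 0.304560.

0.3046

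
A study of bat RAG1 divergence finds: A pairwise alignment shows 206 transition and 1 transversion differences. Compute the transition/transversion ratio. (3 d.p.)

R = 206/1 = 206.000.

206.000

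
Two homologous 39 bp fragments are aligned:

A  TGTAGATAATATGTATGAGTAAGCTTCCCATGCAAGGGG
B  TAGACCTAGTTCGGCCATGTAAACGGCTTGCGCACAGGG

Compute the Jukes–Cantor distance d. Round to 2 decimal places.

The sequences differ at 21 of 39 sites, so p = 21/39 ≈ 0.538462.
d = −(3/4) ln(1 − 4p/3) = −0.75 ln(1 − 0.717949) = −0.75 ln(0.282051)
  = −0.75 × (-1.265667) = 0.949250 substitutions/site.

0.95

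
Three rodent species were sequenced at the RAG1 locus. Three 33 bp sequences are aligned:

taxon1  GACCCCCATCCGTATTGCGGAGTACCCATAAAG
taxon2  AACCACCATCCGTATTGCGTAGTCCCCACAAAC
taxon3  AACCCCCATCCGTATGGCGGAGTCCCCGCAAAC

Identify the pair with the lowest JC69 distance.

taxon2 and taxon3

taxon1–taxon2: 6/33 differ, p = 0.182, d = 0.208.
taxon1–taxon3: 6/33 differ, p = 0.182, d = 0.208.
taxon2–taxon3: 4/33 differ, p = 0.121, d = 0.132.
The smallest distance is between taxon2 and taxon3.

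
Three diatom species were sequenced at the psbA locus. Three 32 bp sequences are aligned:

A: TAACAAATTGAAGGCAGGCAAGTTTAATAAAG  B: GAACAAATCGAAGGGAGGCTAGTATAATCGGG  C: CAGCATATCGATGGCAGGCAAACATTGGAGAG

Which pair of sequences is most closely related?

A–B: 8/32 differ, p = 0.250, d = 0.304.
A–C: 12/32 differ, p = 0.375, d = 0.520.
B–C: 13/32 differ, p = 0.406, d = 0.585.
The smallest distance is between A and B.

A and B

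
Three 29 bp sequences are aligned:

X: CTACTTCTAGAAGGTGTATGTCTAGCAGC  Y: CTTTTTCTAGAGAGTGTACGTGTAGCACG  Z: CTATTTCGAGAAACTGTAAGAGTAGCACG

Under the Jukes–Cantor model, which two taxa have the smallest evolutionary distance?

X–Y: 8/29 differ, p = 0.276, d = 0.344.
X–Z: 9/29 differ, p = 0.310, d = 0.401.
Y–Z: 6/29 differ, p = 0.207, d = 0.242.
The smallest distance is between Y and Z.

Y and Z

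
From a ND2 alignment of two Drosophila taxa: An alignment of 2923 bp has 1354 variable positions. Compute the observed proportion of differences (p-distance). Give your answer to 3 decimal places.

0.463

p = 1354/2923 = 0.463222… ≈ 0.463 (to 3 d.p.).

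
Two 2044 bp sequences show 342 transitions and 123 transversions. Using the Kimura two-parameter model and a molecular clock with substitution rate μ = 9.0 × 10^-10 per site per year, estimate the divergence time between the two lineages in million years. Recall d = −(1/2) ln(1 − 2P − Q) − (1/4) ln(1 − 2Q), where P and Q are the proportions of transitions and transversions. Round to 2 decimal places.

P = 342/2044 ≈ 0.167319 and Q = 123/2044 ≈ 0.060176.
Under the Kimura two-parameter model, d = −½ ln(1 − 2P − Q) − ¼ ln(1 − 2Q).
1 − 2P − Q = 0.605186, giving −½ ln(0.605186) = 0.251110.
1 − 2Q = 0.879648, giving −¼ ln(0.879648) = 0.032058.
d = 0.251110 + 0.032058 = 0.283168.
Under a molecular clock d = 2μt, so t = d/(2μ) = 0.283168 / (2 × 9.0 × 10^-10) = 157.32 million years.

157.32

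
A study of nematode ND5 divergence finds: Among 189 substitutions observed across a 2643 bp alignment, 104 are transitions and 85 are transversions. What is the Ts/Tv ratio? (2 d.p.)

R = 104/85 = 1.223529… ≈ 1.22 (to 2 d.p.).

1.22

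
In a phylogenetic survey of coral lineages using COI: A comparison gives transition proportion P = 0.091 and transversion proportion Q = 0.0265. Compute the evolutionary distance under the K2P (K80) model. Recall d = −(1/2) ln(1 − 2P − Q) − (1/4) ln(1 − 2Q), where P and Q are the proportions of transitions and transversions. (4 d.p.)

0.1305

Under the Kimura two-parameter model, d = −½ ln(1 − 2P − Q) − ¼ ln(1 − 2Q).
1 − 2P − Q = 0.7915, giving −½ ln(0.7915) = 0.116913.
1 − 2Q = 0.947, giving −¼ ln(0.947) = 0.013614.
d = 0.116913 + 0.013614 = 0.130527.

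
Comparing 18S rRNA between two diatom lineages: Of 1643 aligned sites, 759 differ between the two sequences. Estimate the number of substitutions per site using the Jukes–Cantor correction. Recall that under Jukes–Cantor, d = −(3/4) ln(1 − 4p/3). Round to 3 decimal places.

0.718

p = 759/1643 ≈ 0.46196.
d = −(3/4) ln(1 − 4p/3) = −0.75 ln(1 − 0.615947) = −0.75 ln(0.384053)
  = −0.75 × (-0.956975) = 0.717731 substitutions/site.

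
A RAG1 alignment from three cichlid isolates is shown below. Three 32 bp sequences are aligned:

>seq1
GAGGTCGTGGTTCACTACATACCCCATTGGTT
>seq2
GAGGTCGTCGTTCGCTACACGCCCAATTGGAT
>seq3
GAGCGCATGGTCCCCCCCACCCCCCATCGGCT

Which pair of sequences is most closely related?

seq1 and seq2

seq1–seq2: 6/32 differ, p = 0.188, d = 0.216.
seq1–seq3: 11/32 differ, p = 0.344, d = 0.460.
seq2–seq3: 12/32 differ, p = 0.375, d = 0.520.
The smallest distance is between seq1 and seq2.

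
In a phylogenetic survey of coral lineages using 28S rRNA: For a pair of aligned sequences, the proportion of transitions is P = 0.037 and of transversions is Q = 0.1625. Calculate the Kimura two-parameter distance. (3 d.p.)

0.233

Under the Kimura two-parameter model, d = −½ ln(1 − 2P − Q) − ¼ ln(1 − 2Q).
1 − 2P − Q = 0.7635, giving −½ ln(0.7635) = 0.134921.
1 − 2Q = 0.675, giving −¼ ln(0.675) = 0.098261.
d = 0.134921 + 0.098261 = 0.233182.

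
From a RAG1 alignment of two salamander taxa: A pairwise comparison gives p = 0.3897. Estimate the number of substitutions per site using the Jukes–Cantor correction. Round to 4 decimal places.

0.5499

d = −(3/4) ln(1 − 4p/3) = −0.75 ln(1 − 0.5196) = −0.75 ln(0.4804)
  = −0.75 × (-0.733136) = 0.549852 substitutions/site.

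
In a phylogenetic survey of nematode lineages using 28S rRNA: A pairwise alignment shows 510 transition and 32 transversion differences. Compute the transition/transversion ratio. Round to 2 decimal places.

R = 510/32 = 15.9375 ≈ 15.94 (to 2 d.p.).

15.94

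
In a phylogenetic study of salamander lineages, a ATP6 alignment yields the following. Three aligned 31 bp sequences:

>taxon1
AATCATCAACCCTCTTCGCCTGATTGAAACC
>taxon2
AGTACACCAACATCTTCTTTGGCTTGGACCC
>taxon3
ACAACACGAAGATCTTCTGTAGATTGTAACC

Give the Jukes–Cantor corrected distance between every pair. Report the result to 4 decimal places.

taxon1–taxon2: 14/31 sites differ → p ≈ 0.451613, d = −0.75 ln(1 − 0.602151) = 0.691262 ≈ 0.6913.
taxon1–taxon3: 14/31 sites differ → p ≈ 0.451613, d = −0.75 ln(1 − 0.602151) = 0.691262 ≈ 0.6913.
taxon2–taxon3: 9/31 sites differ → p ≈ 0.290323, d = −0.75 ln(1 − 0.387097) = 0.367161 ≈ 0.3672.

d(taxon1,taxon2) = 0.6913, d(taxon1,taxon3) = 0.6913, d(taxon2,taxon3) = 0.3672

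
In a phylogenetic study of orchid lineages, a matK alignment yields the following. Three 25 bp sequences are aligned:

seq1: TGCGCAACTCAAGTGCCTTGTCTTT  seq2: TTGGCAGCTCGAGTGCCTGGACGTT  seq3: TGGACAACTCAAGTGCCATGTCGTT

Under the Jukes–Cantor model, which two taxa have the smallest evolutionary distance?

seq1 and seq3

seq1–seq2: 7/25 differ, p = 0.280, d = 0.351.
seq1–seq3: 4/25 differ, p = 0.160, d = 0.180.
seq2–seq3: 7/25 differ, p = 0.280, d = 0.351.
The smallest distance is between seq1 and seq3.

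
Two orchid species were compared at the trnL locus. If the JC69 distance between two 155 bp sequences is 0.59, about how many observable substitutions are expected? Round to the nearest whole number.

63

Invert JC69: p = (3/4)(1 − e^(−4d/3)) = 0.75 × (1 − e^(-0.786667)) = 0.75 × (1 − 0.455360) = 0.408480.
Expected differing sites = pL ≈ 0.408480 × 155 = 63.3144 ≈ 63.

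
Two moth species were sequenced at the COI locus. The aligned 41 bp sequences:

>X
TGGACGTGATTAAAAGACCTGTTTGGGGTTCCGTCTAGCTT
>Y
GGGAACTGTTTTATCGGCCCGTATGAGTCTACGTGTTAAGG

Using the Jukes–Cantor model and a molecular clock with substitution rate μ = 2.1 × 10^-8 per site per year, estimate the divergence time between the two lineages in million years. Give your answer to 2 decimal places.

The sequences differ at 20 of 41 sites, so p = 20/41 ≈ 0.487805.
d = −(3/4) ln(1 − 4p/3) = −0.75 ln(1 − 0.650407) = −0.75 ln(0.349593)
  = −0.75 × (-1.050986) = 0.788240 substitutions/site.
Under a molecular clock d = 2μt, so t = d/(2μ) = 0.788240 / (2 × 2.1 × 10^-8) = 18.77 million years.

18.77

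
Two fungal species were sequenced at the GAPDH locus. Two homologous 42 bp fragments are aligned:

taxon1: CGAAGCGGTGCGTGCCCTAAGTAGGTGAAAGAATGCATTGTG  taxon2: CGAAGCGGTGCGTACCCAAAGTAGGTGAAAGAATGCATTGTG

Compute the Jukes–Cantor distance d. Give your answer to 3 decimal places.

The sequences differ at 2 of 42 sites (14, 18), so p = 2/42 ≈ 0.047619.
d = −(3/4) ln(1 − 4p/3) = −0.75 ln(1 − 0.063492) = −0.75 ln(0.936508)
  = −0.75 × (-0.065597) = 0.049198 substitutions/site.

0.049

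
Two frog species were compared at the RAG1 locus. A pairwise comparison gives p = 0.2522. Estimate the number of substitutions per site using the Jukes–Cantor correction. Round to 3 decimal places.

d = −(3/4) ln(1 − 4p/3) = −0.75 ln(1 − 0.336267) = −0.75 ln(0.663733)
  = −0.75 × (-0.409875) = 0.307406 substitutions/site.

0.307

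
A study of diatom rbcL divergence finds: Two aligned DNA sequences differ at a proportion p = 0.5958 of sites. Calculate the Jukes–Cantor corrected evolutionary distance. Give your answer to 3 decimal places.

d = −(3/4) ln(1 − 4p/3) = −0.75 ln(1 − 0.7944) = −0.75 ln(0.2056)
  = −0.75 × (-1.581823) = 1.186367 substitutions/site.

1.186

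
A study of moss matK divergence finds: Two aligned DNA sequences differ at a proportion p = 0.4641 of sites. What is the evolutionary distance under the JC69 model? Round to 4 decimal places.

0.7233

d = −(3/4) ln(1 − 4p/3) = −0.75 ln(1 − 0.6188) = −0.75 ln(0.3812)
  = −0.75 × (-0.964431) = 0.723323 substitutions/site.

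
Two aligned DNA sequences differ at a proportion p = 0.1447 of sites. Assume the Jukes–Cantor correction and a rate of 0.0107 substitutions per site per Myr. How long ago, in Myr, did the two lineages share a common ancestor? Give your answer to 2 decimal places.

d = −(3/4) ln(1 − 4p/3) = −0.75 ln(1 − 0.192933) = −0.75 ln(0.807067)
  = −0.75 × (-0.214349) = 0.160762 substitutions/site.
Under a molecular clock d = 2μt, so t = d/(2μ) = 0.160762 / (2 × 0.0107) = 7.51 Myr.

7.51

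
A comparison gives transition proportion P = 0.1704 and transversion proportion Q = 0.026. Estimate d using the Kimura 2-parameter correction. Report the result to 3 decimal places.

0.242

Under the Kimura two-parameter model, d = −½ ln(1 − 2P − Q) − ¼ ln(1 − 2Q).
1 − 2P − Q = 0.6332, giving −½ ln(0.6332) = 0.228484.
1 − 2Q = 0.948, giving −¼ ln(0.948) = 0.013350.
d = 0.228484 + 0.013350 = 0.241834.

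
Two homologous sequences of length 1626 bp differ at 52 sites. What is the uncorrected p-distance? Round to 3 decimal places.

0.032

p = 52/1626 = 0.031980… ≈ 0.032 (to 3 d.p.).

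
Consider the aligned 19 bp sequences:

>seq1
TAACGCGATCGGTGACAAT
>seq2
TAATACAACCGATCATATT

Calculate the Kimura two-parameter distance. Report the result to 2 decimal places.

0.73

Of 19 sites, 6 differences are transitions and 2 are transversions, so P = 6/19 ≈ 0.315789 and Q = 2/19 ≈ 0.105263.
Under the Kimura two-parameter model, d = −½ ln(1 − 2P − Q) − ¼ ln(1 − 2Q).
1 − 2P − Q = 0.263159, giving −½ ln(0.263159) = 0.667498.
1 − 2Q = 0.789474, giving −¼ ln(0.789474) = 0.059097.
d = 0.667498 + 0.059097 = 0.726595.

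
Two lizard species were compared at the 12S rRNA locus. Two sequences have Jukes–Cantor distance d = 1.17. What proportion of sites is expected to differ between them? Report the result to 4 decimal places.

0.5924

p = (3/4)(1 − e^(−4d/3)) = 0.75 × (1 − e^(-1.56)) = 0.75 × (1 − 0.210136) = 0.592398.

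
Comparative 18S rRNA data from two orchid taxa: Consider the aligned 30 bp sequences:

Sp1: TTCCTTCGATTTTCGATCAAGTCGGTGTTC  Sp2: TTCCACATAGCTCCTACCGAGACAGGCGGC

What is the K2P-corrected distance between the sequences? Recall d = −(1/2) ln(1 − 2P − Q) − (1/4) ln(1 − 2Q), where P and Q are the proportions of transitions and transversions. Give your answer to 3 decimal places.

Of 30 sites, 6 differences are transitions and 10 are transversions, so P = 6/30 = 0.2 and Q = 10/30 ≈ 0.333333.
Under the Kimura two-parameter model, d = −½ ln(1 − 2P − Q) − ¼ ln(1 − 2Q).
1 − 2P − Q = 0.266667, giving −½ ln(0.266667) = 0.660877.
1 − 2Q = 0.333334, giving −¼ ln(0.333334) = 0.274653.
d = 0.660877 + 0.274653 = 0.935530.

0.936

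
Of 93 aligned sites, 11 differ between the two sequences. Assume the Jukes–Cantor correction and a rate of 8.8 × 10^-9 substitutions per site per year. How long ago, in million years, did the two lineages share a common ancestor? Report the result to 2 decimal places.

p = 11/93 ≈ 0.11828.
d = −(3/4) ln(1 − 4p/3) = −0.75 ln(1 − 0.157707) = −0.75 ln(0.842293)
  = −0.75 × (-0.171627) = 0.128720 substitutions/site.
Under a molecular clock d = 2μt, so t = d/(2μ) = 0.128720 / (2 × 8.8 × 10^-9) = 7.31 million years.

7.31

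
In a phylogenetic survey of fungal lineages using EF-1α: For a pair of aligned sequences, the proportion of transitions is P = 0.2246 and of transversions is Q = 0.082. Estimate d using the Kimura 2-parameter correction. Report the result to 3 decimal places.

0.424

Under the Kimura two-parameter model, d = −½ ln(1 − 2P − Q) − ¼ ln(1 − 2Q).
1 − 2P − Q = 0.4688, giving −½ ln(0.4688) = 0.378790.
1 − 2Q = 0.836, giving −¼ ln(0.836) = 0.044782.
d = 0.378790 + 0.044782 = 0.423572.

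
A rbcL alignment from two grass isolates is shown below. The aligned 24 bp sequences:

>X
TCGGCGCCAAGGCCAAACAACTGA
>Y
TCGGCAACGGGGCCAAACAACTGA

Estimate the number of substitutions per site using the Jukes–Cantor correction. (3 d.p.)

The sequences differ at 4 of 24 sites (6, 7, 9, 10), so p = 4/24 ≈ 0.166667.
d = −(3/4) ln(1 − 4p/3) = −0.75 ln(1 − 0.222223) = −0.75 ln(0.777777)
  = −0.75 × (-0.251315) = 0.188486 substitutions/site.

0.188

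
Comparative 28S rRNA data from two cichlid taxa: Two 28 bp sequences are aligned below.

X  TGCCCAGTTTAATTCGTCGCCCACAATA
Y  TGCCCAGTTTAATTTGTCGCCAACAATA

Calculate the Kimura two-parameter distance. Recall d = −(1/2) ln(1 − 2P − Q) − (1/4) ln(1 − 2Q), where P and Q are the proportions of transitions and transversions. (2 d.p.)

Of 28 sites, 1 differences are transitions and 1 are transversions, so P = 1/28 ≈ 0.035714 and Q = 1/28 ≈ 0.035714.
Under the Kimura two-parameter model, d = −½ ln(1 − 2P − Q) − ¼ ln(1 − 2Q).
1 − 2P − Q = 0.892858, giving −½ ln(0.892858) = 0.056664.
1 − 2Q = 0.928572, giving −¼ ln(0.928572) = 0.018527.
d = 0.056664 + 0.018527 = 0.075191.

0.08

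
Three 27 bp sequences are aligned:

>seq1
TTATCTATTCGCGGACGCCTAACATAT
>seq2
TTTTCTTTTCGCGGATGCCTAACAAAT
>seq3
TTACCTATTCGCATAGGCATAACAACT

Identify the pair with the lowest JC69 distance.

seq1 and seq2

seq1–seq2: 4/27 differ, p = 0.148, d = 0.165.
seq1–seq3: 7/27 differ, p = 0.259, d = 0.318.
seq2–seq3: 8/27 differ, p = 0.296, d = 0.377.
The smallest distance is between seq1 and seq2.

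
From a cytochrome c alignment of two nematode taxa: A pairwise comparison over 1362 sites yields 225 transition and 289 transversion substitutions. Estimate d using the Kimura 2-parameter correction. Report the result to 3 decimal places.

P = 225/1362 ≈ 0.165198 and Q = 289/1362 ≈ 0.212188.
Under the Kimura two-parameter model, d = −½ ln(1 − 2P − Q) − ¼ ln(1 − 2Q).
1 − 2P − Q = 0.457416, giving −½ ln(0.457416) = 0.391081.
1 − 2Q = 0.575624, giving −¼ ln(0.575624) = 0.138075.
d = 0.391081 + 0.138075 = 0.529156.

0.529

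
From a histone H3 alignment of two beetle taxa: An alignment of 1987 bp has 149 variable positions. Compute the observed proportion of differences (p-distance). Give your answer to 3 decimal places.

p = 149/1987 = 0.074987… ≈ 0.075 (to 3 d.p.).

0.075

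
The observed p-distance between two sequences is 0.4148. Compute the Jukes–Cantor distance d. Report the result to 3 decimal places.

0.604

d = −(3/4) ln(1 − 4p/3) = −0.75 ln(1 − 0.553067) = −0.75 ln(0.446933)
  = −0.75 × (-0.805347) = 0.604010 substitutions/site.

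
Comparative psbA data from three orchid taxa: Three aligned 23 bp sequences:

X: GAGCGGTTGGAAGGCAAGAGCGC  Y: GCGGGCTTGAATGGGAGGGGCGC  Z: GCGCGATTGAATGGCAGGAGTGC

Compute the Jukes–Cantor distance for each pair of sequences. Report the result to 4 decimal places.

X–Y: 8/23 sites differ → p ≈ 0.347826, d = −0.75 ln(1 − 0.463768) = 0.467391 ≈ 0.4674.
X–Z: 6/23 sites differ → p ≈ 0.26087, d = −0.75 ln(1 − 0.347827) = 0.320584 ≈ 0.3206.
Y–Z: 5/23 sites differ → p ≈ 0.217391, d = −0.75 ln(1 − 0.289855) = 0.256715 ≈ 0.2567.

d(X,Y) = 0.4674, d(X,Z) = 0.3206, d(Y,Z) = 0.2567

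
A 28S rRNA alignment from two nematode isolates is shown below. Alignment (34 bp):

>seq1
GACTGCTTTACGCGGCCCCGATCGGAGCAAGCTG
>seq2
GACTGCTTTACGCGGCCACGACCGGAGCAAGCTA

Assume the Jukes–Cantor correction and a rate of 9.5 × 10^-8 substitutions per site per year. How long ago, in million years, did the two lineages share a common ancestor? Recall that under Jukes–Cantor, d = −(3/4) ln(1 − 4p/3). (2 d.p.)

0.49

The sequences differ at 3 of 34 sites (18, 22, 34), so p = 3/34 ≈ 0.088235.
d = −(3/4) ln(1 − 4p/3) = −0.75 ln(1 − 0.117647) = −0.75 ln(0.882353)
  = −0.75 × (-0.125163) = 0.093872 substitutions/site.
Under a molecular clock d = 2μt, so t = d/(2μ) = 0.093872 / (2 × 9.5 × 10^-8) = 0.49 million years.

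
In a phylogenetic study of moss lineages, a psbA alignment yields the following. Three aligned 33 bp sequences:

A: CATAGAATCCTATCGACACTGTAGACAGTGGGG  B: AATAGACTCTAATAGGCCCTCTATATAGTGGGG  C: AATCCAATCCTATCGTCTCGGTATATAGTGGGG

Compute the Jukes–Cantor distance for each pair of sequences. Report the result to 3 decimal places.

d(A,B) = 0.388, d(A,C) = 0.293, d(B,C) = 0.388

A–B: 10/33 sites differ → p ≈ 0.30303, d = −0.75 ln(1 − 0.40404) = 0.388186 ≈ 0.388.
A–C: 8/33 sites differ → p ≈ 0.242424, d = −0.75 ln(1 − 0.323232) = 0.292820 ≈ 0.293.
B–C: 10/33 sites differ → p ≈ 0.30303, d = −0.75 ln(1 − 0.40404) = 0.388186 ≈ 0.388.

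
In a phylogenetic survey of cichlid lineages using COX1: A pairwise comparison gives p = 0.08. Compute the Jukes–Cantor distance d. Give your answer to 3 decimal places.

0.085

d = −(3/4) ln(1 − 4p/3) = −0.75 ln(1 − 0.106667) = −0.75 ln(0.893333)
  = −0.75 × (-0.112796) = 0.084597 substitutions/site.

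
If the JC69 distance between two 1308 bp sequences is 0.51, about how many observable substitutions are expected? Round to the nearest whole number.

Invert JC69: p = (3/4)(1 − e^(−4d/3)) = 0.75 × (1 − e^(-0.68)) = 0.75 × (1 − 0.506617) = 0.370037.
Expected differing sites = pL ≈ 0.370037 × 1308 = 484.008396 ≈ 484.

484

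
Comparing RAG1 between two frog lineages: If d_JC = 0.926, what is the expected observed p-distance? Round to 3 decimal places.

p = (3/4)(1 − e^(−4d/3)) = 0.75 × (1 − e^(-1.234667)) = 0.75 × (1 − 0.290932) = 0.531801.

0.532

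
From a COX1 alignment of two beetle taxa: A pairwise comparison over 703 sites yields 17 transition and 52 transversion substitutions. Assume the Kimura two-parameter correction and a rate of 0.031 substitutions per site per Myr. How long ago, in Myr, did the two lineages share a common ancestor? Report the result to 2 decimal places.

1.70

P = 17/703 ≈ 0.024182 and Q = 52/703 ≈ 0.073969.
Under the Kimura two-parameter model, d = −½ ln(1 − 2P − Q) − ¼ ln(1 − 2Q).
1 − 2P − Q = 0.877667, giving −½ ln(0.877667) = 0.065244.
1 − 2Q = 0.852062, giving −¼ ln(0.852062) = 0.040024.
d = 0.065244 + 0.040024 = 0.105268.
Under a molecular clock d = 2μt, so t = d/(2μ) = 0.105268 / (2 × 0.031) = 1.70 Myr.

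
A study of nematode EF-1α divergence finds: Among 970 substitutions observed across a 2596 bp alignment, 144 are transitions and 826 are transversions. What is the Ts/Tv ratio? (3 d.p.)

0.174

R = 144/826 = 0.174334… ≈ 0.174 (to 3 d.p.).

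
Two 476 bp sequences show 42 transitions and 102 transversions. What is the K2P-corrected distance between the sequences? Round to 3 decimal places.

P = 42/476 ≈ 0.088235 and Q = 102/476 ≈ 0.214286.
Under the Kimura two-parameter model, d = −½ ln(1 − 2P − Q) − ¼ ln(1 − 2Q).
1 − 2P − Q = 0.609244, giving −½ ln(0.609244) = 0.247768.
1 − 2Q = 0.571428, giving −¼ ln(0.571428) = 0.139904.
d = 0.247768 + 0.139904 = 0.387672.

0.388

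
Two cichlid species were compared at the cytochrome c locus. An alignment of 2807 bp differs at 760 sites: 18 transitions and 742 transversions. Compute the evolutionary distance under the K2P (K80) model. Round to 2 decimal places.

P = 18/2807 ≈ 0.006413 and Q = 742/2807 ≈ 0.264339.
Under the Kimura two-parameter model, d = −½ ln(1 − 2P − Q) − ¼ ln(1 − 2Q).
1 − 2P − Q = 0.722835, giving −½ ln(0.722835) = 0.162287.
1 − 2Q = 0.471322, giving −¼ ln(0.471322) = 0.188053.
d = 0.162287 + 0.188053 = 0.350340.

0.35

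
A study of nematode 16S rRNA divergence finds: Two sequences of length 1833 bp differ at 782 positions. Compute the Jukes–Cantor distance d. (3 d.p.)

p = 782/1833 ≈ 0.426623.
d = −(3/4) ln(1 − 4p/3) = −0.75 ln(1 − 0.568831) = −0.75 ln(0.431169)
  = −0.75 × (-0.841255) = 0.630941 substitutions/site.

0.631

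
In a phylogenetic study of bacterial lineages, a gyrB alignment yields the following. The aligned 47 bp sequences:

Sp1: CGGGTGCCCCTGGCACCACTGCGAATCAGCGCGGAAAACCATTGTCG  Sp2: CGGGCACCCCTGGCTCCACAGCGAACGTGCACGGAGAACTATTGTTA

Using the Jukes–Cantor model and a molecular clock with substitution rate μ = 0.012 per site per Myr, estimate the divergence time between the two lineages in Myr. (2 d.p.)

The sequences differ at 12 of 47 sites, so p = 12/47 ≈ 0.255319.
d = −(3/4) ln(1 − 4p/3) = −0.75 ln(1 − 0.340425) = −0.75 ln(0.659575)
  = −0.75 × (-0.416160) = 0.312120 substitutions/site.
Under a molecular clock d = 2μt, so t = d/(2μ) = 0.312120 / (2 × 0.012) = 13.01 Myr.

13.01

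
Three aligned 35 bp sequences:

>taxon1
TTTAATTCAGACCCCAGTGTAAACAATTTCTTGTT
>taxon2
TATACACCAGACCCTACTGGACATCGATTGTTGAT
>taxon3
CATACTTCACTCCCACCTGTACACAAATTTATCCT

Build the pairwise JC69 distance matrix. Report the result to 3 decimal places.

d(taxon1,taxon2) = 0.572, d(taxon1,taxon3) = 0.572, d(taxon2,taxon3) = 0.635

taxon1–taxon2: 14/35 sites differ → p = 0.4, d = −0.75 ln(1 − 0.533333) = 0.571605 ≈ 0.572.
taxon1–taxon3: 14/35 sites differ → p = 0.4, d = −0.75 ln(1 − 0.533333) = 0.571605 ≈ 0.572.
taxon2–taxon3: 15/35 sites differ → p ≈ 0.428571, d = −0.75 ln(1 − 0.571428) = 0.635472 ≈ 0.635.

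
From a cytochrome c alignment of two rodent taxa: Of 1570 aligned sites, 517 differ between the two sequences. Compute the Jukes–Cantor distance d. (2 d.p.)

0.43

p = 517/1570 ≈ 0.329299.
d = −(3/4) ln(1 − 4p/3) = −0.75 ln(1 − 0.439065) = −0.75 ln(0.560935)
  = −0.75 × (-0.578150) = 0.433613 substitutions/site.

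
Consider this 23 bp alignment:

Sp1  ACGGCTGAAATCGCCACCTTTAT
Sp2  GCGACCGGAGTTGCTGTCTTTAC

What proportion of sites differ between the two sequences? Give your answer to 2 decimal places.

0.43

The sequences differ at 10 of 23 positions (sites 1, 4, 6, 8, 10, 12, 15, 16, 17, 23).
p = 10/23 = 0.434782… ≈ 0.43 (to 2 d.p.).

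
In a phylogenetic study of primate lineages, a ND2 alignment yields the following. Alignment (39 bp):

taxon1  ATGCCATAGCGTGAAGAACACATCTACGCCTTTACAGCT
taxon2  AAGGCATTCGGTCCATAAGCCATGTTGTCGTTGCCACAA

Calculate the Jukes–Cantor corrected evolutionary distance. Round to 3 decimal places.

0.863

The sequences differ at 20 of 39 sites, so p = 20/39 ≈ 0.512821.
d = −(3/4) ln(1 − 4p/3) = −0.75 ln(1 − 0.683761) = −0.75 ln(0.316239)
  = −0.75 × (-1.151257) = 0.863443 substitutions/site.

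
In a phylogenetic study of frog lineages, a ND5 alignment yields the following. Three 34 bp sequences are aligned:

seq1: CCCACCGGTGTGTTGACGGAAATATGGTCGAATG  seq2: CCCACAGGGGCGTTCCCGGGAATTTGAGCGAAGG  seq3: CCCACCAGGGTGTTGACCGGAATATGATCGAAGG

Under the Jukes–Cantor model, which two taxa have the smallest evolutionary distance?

seq1–seq2: 10/34 differ, p = 0.294, d = 0.373.
seq1–seq3: 6/34 differ, p = 0.176, d = 0.201.
seq2–seq3: 8/34 differ, p = 0.235, d = 0.282.
The smallest distance is between seq1 and seq3.

seq1 and seq3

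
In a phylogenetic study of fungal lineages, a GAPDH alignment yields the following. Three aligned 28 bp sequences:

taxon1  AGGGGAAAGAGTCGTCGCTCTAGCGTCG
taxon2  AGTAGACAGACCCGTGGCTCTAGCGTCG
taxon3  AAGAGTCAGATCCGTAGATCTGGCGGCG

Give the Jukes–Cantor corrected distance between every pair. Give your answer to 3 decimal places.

d(taxon1,taxon2) = 0.252, d(taxon1,taxon3) = 0.485, d(taxon2,taxon3) = 0.360

taxon1–taxon2: 6/28 sites differ → p ≈ 0.214286, d = −0.75 ln(1 − 0.285715) = 0.252355 ≈ 0.252.
taxon1–taxon3: 10/28 sites differ → p ≈ 0.357143, d = −0.75 ln(1 − 0.476191) = 0.484971 ≈ 0.485.
taxon2–taxon3: 8/28 sites differ → p ≈ 0.285714, d = −0.75 ln(1 − 0.380952) = 0.359679 ≈ 0.360.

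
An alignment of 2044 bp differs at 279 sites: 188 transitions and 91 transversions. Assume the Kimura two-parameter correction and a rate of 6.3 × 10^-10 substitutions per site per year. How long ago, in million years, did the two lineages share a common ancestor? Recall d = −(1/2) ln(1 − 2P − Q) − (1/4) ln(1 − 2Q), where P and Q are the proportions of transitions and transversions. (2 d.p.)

P = 188/2044 ≈ 0.091977 and Q = 91/2044 ≈ 0.044521.
Under the Kimura two-parameter model, d = −½ ln(1 − 2P − Q) − ¼ ln(1 − 2Q).
1 − 2P − Q = 0.771525, giving −½ ln(0.771525) = 0.129693.
1 − 2Q = 0.910958, giving −¼ ln(0.910958) = 0.023315.
d = 0.129693 + 0.023315 = 0.153008.
Under a molecular clock d = 2μt, so t = d/(2μ) = 0.153008 / (2 × 6.3 × 10^-10) = 121.43 million years.

121.43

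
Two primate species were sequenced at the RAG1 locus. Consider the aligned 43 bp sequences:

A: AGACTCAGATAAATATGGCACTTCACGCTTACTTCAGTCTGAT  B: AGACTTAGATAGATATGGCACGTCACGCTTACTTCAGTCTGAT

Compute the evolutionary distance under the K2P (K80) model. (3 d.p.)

0.074

Of 43 sites, 2 differences are transitions and 1 are transversions, so P = 2/43 ≈ 0.046512 and Q = 1/43 ≈ 0.023256.
Under the Kimura two-parameter model, d = −½ ln(1 − 2P − Q) − ¼ ln(1 − 2Q).
1 − 2P − Q = 0.88372, giving −½ ln(0.88372) = 0.061808.
1 − 2Q = 0.953488, giving −¼ ln(0.953488) = 0.011907.
d = 0.061808 + 0.011907 = 0.073715.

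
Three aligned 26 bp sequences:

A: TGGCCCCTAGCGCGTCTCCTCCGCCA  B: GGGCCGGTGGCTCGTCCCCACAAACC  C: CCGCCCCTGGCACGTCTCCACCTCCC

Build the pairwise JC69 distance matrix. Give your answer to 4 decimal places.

A–B: 11/26 sites differ → p ≈ 0.423077, d = −0.75 ln(1 − 0.564103) = 0.622762 ≈ 0.6228.
A–C: 7/26 sites differ → p ≈ 0.269231, d = −0.75 ln(1 − 0.358975) = 0.333515 ≈ 0.3335.
B–C: 9/26 sites differ → p ≈ 0.346154, d = −0.75 ln(1 − 0.461539) = 0.464280 ≈ 0.4643.

d(A,B) = 0.6228, d(A,C) = 0.3335, d(B,C) = 0.4643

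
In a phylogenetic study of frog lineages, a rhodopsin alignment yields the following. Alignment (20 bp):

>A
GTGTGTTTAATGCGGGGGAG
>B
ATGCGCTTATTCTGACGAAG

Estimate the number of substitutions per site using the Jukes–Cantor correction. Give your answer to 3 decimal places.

0.687

The sequences differ at 9 of 20 sites (1, 4, 6, 10, 12, 13, 15, 16, 18), so p = 9/20 = 0.45.
d = −(3/4) ln(1 − 4p/3) = −0.75 ln(1 − 0.6) = −0.75 ln(0.4)
  = −0.75 × (-0.916291) = 0.687218 substitutions/site.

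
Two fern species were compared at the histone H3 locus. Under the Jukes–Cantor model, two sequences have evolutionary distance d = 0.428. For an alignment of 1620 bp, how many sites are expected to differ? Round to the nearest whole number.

528

Invert JC69: p = (3/4)(1 − e^(−4d/3)) = 0.75 × (1 − e^(-0.570667)) = 0.75 × (1 − 0.565148) = 0.326139.
Expected differing sites = pL ≈ 0.326139 × 1620 = 528.34518 ≈ 528.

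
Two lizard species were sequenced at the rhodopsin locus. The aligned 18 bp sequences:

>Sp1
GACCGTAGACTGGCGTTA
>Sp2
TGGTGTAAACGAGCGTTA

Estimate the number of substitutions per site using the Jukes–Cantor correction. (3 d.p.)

0.548

The sequences differ at 7 of 18 sites (1, 2, 3, 4, 8, 11, 12), so p = 7/18 ≈ 0.388889.
d = −(3/4) ln(1 − 4p/3) = −0.75 ln(1 − 0.518519) = −0.75 ln(0.481481)
  = −0.75 × (-0.730889) = 0.548167 substitutions/site.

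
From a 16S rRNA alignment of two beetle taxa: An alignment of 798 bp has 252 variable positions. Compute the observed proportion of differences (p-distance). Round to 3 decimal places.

p = 252/798 = 0.315789… ≈ 0.316 (to 3 d.p.).

0.316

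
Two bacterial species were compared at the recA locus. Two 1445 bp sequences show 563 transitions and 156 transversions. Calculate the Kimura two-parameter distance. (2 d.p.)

P = 563/1445 ≈ 0.389619 and Q = 156/1445 ≈ 0.107958.
Under the Kimura two-parameter model, d = −½ ln(1 − 2P − Q) − ¼ ln(1 − 2Q).
1 − 2P − Q = 0.112804, giving −½ ln(0.112804) = 1.091052.
1 − 2Q = 0.784084, giving −¼ ln(0.784084) = 0.060810.
d = 1.091052 + 0.060810 = 1.151862.

1.15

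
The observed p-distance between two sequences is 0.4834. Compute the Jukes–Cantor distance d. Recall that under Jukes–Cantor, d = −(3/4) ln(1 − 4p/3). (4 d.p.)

0.7757

d = −(3/4) ln(1 − 4p/3) = −0.75 ln(1 − 0.644533) = −0.75 ln(0.355467)
  = −0.75 × (-1.034323) = 0.775742 substitutions/site.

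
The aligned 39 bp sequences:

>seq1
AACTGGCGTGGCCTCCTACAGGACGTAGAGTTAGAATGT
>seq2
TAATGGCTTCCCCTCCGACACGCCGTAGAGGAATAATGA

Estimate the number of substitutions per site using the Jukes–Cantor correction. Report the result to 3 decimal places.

0.396

The sequences differ at 12 of 39 sites, so p = 12/39 ≈ 0.307692.
d = −(3/4) ln(1 − 4p/3) = −0.75 ln(1 − 0.410256) = −0.75 ln(0.589744)
  = −0.75 × (-0.528067) = 0.396050 substitutions/site.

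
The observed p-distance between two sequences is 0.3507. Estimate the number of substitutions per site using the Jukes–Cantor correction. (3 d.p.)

0.473

d = −(3/4) ln(1 − 4p/3) = −0.75 ln(1 − 0.4676) = −0.75 ln(0.5324)
  = −0.75 × (-0.630360) = 0.472770 substitutions/site.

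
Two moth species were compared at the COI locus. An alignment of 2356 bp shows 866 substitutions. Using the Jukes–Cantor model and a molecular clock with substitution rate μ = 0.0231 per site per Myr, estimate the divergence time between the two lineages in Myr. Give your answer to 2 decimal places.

10.93

p = 866/2356 ≈ 0.367572.
d = −(3/4) ln(1 − 4p/3) = −0.75 ln(1 − 0.490096) = −0.75 ln(0.509904)
  = −0.75 × (-0.673533) = 0.505150 substitutions/site.
Under a molecular clock d = 2μt, so t = d/(2μ) = 0.505150 / (2 × 0.0231) = 10.93 Myr.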